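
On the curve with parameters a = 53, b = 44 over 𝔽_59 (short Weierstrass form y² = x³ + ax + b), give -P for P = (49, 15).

(49, 44)

-(49, 15) = (49, -15 mod 59) = (49, 44).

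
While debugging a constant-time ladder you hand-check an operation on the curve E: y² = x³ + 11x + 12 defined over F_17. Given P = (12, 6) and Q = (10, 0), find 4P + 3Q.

(10, 0)

First 4P:
Repeated addition: build up to 4P.
2P: tangent at (12, 6): λ = (3·12² + 11)/(2·6) ≡ 1/12. 12⁻¹ ≡ 10 (mod 17), so λ ≡ 1·10 ≡ 10.
  x = λ² - 12 - 12 = 100 - 24 ≡ 8; y = λ·(12 - 8) - 6 ≡ 0. → (8, 0)
3P: (8, 0) + (12, 6). λ = (6 - 0)/(12 - 8) ≡ 6/4 mod 17. 4⁻¹ ≡ 13 (mod 17), so λ ≡ 10.
  x = λ² - 8 - 12 = 100 - 20 ≡ 12; y = λ·(8 - 12) - 0 ≡ 11. → (12, 11)
4P: (12, 11) + (12, 6): same x and y₁ ≡ -y₂, so the sum is 𝒪.
4P = 𝒪.
Next 3Q:
Repeated addition: build up to 3Q.
2Q: (10, 0) + (10, 0): same x and y₁ ≡ -y₂, so the sum is 𝒪.
3Q: 𝒪 + (10, 0) = (10, 0) (identity).
3Q = (10, 0).
Finally 4P + 3Q:
𝒪 + (10, 0) = (10, 0) (identity).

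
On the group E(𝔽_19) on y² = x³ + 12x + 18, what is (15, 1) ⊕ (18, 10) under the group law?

(15, 1) + (18, 10). λ = (10 - 1)/(18 - 15) ≡ 9/3 mod 19. 3⁻¹ ≡ 13 (mod 19), so λ ≡ 3.
  x = λ² - 15 - 18 = 9 - 33 ≡ 14; y = λ·(15 - 14) - 1 ≡ 2. → (14, 2)

(14, 2)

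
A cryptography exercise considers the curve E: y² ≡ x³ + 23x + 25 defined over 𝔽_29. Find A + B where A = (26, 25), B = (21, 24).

(18, 23)

(26, 25) + (21, 24). λ = (24 - 25)/(21 - 26) ≡ 28/24 mod 29. 24⁻¹ ≡ 23 (mod 29) since 24·23 = 552 ≡ 1, so λ ≡ 6.
  x = λ² - 26 - 21 = 36 - 47 ≡ 18; y = λ·(26 - 18) - 25 ≡ 23. → (18, 23)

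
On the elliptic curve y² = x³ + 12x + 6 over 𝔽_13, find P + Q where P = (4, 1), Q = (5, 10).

(4, 1) + (5, 10). λ = (10 - 1)/(5 - 4) ≡ 9/1 mod 13. 1⁻¹ ≡ 1 (mod 13), so λ ≡ 9.
  x = λ² - 4 - 5 = 81 - 9 ≡ 7; y = λ·(4 - 7) - 1 ≡ 11. → (7, 11)

(7, 11)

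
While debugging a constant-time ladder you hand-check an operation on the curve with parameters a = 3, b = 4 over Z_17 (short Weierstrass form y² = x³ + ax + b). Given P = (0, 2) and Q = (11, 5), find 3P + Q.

(6, 0)

First 3P:
Repeated addition: build up to 3P.
2P: tangent at (0, 2): λ = (3·0² + 3)/(2·2) ≡ 3/4. 4⁻¹ ≡ 13 (mod 17), so λ ≡ 3·13 ≡ 5.
  x = λ² - 0 - 0 = 25 - 0 ≡ 8; y = λ·(0 - 8) - 2 ≡ 9. → (8, 9)
3P: (8, 9) + (0, 2). λ = (2 - 9)/(0 - 8) ≡ 10/9 mod 17. 9⁻¹ ≡ 2 (mod 17), so λ ≡ 3.
  x = λ² - 8 - 0 = 9 - 8 ≡ 1; y = λ·(8 - 1) - 9 ≡ 12. → (1, 12)
3P = (1, 12).
Finally 3P + Q:
(1, 12) + (11, 5). λ = (5 - 12)/(11 - 1) ≡ 10/10 mod 17. 10⁻¹ ≡ 12 (mod 17), so λ ≡ 1.
  x = λ² - 1 - 11 = 1 - 12 ≡ 6; y = λ·(1 - 6) - 12 ≡ 0. → (6, 0)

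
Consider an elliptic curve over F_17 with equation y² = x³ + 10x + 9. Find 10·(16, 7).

Write P = (16, 7).
Repeated addition: build up to 10P.
2P: tangent at (16, 7): λ = (3·16² + 10)/(2·7) ≡ 13/14. 14⁻¹ ≡ 11 (mod 17), so λ ≡ 13·11 ≡ 7.
  x = λ² - 16 - 16 = 49 - 32 ≡ 0; y = λ·(16 - 0) - 7 ≡ 3. → (0, 3)
3P: (0, 3) + (16, 7). λ = (7 - 3)/(16 - 0) ≡ 4/16 mod 17. 16⁻¹ ≡ 16 (mod 17) since 16·16 = 256 ≡ 1, so λ ≡ 13.
  x = λ² - 0 - 16 = 169 - 16 ≡ 0; y = λ·(0 - 0) - 3 ≡ 14. → (0, 14)
4P: (0, 14) + (16, 7). λ = (7 - 14)/(16 - 0) ≡ 10/16 mod 17. 16⁻¹ ≡ 16 (mod 17), so λ ≡ 7.
  x = λ² - 0 - 16 = 49 - 16 ≡ 16; y = λ·(0 - 16) - 14 ≡ 10. → (16, 10)
5P: (16, 10) + (16, 7): same x and y₁ ≡ -y₂, so the sum is O.
6P: O + (16, 7) = (16, 7) (identity).
7P: tangent at (16, 7): λ = (3·16² + 10)/(2·7) ≡ 13/14. 14⁻¹ ≡ 11 (mod 17), so λ ≡ 13·11 ≡ 7.
  x = λ² - 16 - 16 = 49 - 32 ≡ 0; y = λ·(16 - 0) - 7 ≡ 3. → (0, 3)
8P: (0, 3) + (16, 7). λ = (7 - 3)/(16 - 0) ≡ 4/16 mod 17. 16⁻¹ ≡ 16 (mod 17) since 16·16 = 256 ≡ 1, so λ ≡ 13.
  x = λ² - 0 - 16 = 169 - 16 ≡ 0; y = λ·(0 - 0) - 3 ≡ 14. → (0, 14)
9P: (0, 14) + (16, 7). λ = (7 - 14)/(16 - 0) ≡ 10/16 mod 17. 16⁻¹ ≡ 16 (mod 17) since 16·16 = 256 ≡ 1, so λ ≡ 7.
  x = λ² - 0 - 16 = 49 - 16 ≡ 16; y = λ·(0 - 16) - 14 ≡ 10. → (16, 10)
10P: (16, 10) + (16, 7): same x and y₁ ≡ -y₂, so the sum is O.

O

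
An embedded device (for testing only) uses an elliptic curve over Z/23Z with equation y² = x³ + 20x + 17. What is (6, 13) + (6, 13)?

tangent at (6, 13): λ = (3·6² + 20)/(2·13) ≡ 13/3. 3⁻¹ ≡ 8 (mod 23), so λ ≡ 13·8 ≡ 12.
  x = λ² - 6 - 6 = 144 - 12 ≡ 17; y = λ·(6 - 17) - 13 ≡ 16. → (17, 16)

(17, 16)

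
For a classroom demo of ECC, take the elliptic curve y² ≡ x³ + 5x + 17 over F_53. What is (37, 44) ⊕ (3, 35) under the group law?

(37, 44) + (3, 35). λ = (35 - 44)/(3 - 37) ≡ 44/19 mod 53. 19⁻¹ ≡ 14 (mod 53) since 19·14 = 266 ≡ 1, so λ ≡ 33.
  x = λ² - 37 - 3 = 1089 - 40 ≡ 42; y = λ·(37 - 42) - 44 ≡ 3. → (42, 3)

(42, 3)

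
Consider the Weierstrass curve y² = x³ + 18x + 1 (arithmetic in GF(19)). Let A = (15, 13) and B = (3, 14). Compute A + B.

(8, 7)

(15, 13) + (3, 14). λ = (14 - 13)/(3 - 15) ≡ 1/7 mod 19. 7⁻¹ ≡ 11 (mod 19) since 7·11 = 77 ≡ 1, so λ ≡ 11.
  x = λ² - 15 - 3 = 121 - 18 ≡ 8; y = λ·(15 - 8) - 13 ≡ 7. → (8, 7)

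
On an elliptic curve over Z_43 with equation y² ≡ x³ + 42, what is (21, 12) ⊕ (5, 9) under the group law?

(34, 42)

(21, 12) + (5, 9). λ = (9 - 12)/(5 - 21) ≡ 40/27 mod 43. 27⁻¹ ≡ 8 (mod 43), so λ ≡ 19.
  x = λ² - 21 - 5 = 361 - 26 ≡ 34; y = λ·(21 - 34) - 12 ≡ 42. → (34, 42)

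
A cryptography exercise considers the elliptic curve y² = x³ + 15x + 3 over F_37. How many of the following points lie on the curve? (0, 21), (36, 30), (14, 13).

0

(0, 21): 21² ≡ 34, rhs ≡ 3 → off.
(36, 30): 30² ≡ 12, rhs ≡ 24 → off.
(14, 13): 13² ≡ 21, rhs ≡ 34 → off.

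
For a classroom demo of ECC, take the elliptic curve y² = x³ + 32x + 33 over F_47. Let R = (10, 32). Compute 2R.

tangent at (10, 32): λ = (3·10² + 32)/(2·32) ≡ 3/17. 17⁻¹ ≡ 36 (mod 47), so λ ≡ 3·36 ≡ 14.
  x = λ² - 10 - 10 = 196 - 20 ≡ 35; y = λ·(10 - 35) - 32 ≡ 41. → (35, 41)

(35, 41)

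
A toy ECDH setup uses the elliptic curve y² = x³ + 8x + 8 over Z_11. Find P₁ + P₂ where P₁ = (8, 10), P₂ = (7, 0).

(8, 1)

(8, 10) + (7, 0). λ = (0 - 10)/(7 - 8) ≡ 1/10 mod 11. 10⁻¹ ≡ 10 (mod 11) since 10·10 = 100 ≡ 1, so λ ≡ 10.
  x = λ² - 8 - 7 = 100 - 15 ≡ 8; y = λ·(8 - 8) - 10 ≡ 1. → (8, 1)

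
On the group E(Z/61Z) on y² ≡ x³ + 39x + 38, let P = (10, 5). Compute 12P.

(55, 25)

Repeated addition: build up to 12P.
2P: tangent at (10, 5): λ = (3·10² + 39)/(2·5) ≡ 34/10. 10⁻¹ ≡ 55 (mod 61), so λ ≡ 34·55 ≡ 40.
  x = λ² - 10 - 10 = 1600 - 20 ≡ 55; y = λ·(10 - 55) - 5 ≡ 25. → (55, 25)
3P: (55, 25) + (10, 5). λ = (5 - 25)/(10 - 55) ≡ 41/16 mod 61. 16⁻¹ ≡ 42 (mod 61), so λ ≡ 14.
  x = λ² - 55 - 10 = 196 - 65 ≡ 9; y = λ·(55 - 9) - 25 ≡ 9. → (9, 9)
4P: (9, 9) + (10, 5). λ = (5 - 9)/(10 - 9) ≡ 57/1 mod 61. 1⁻¹ ≡ 1 (mod 61) since 1·1 = 1 ≡ 1, so λ ≡ 57.
  x = λ² - 9 - 10 = 3249 - 19 ≡ 58; y = λ·(9 - 58) - 9 ≡ 4. → (58, 4)
5P: (58, 4) + (10, 5). λ = (5 - 4)/(10 - 58) ≡ 1/13 mod 61. 13⁻¹ ≡ 47 (mod 61), so λ ≡ 47.
  x = λ² - 58 - 10 = 2209 - 68 ≡ 6; y = λ·(58 - 6) - 4 ≡ 0. → (6, 0)
6P: (6, 0) + (10, 5). λ = (5 - 0)/(10 - 6) ≡ 5/4 mod 61. 4⁻¹ ≡ 46 (mod 61), so λ ≡ 47.
  x = λ² - 6 - 10 = 2209 - 16 ≡ 58; y = λ·(6 - 58) - 0 ≡ 57. → (58, 57)
7P: (58, 57) + (10, 5). λ = (5 - 57)/(10 - 58) ≡ 9/13 mod 61. 13⁻¹ ≡ 47 (mod 61), so λ ≡ 57.
  x = λ² - 58 - 10 = 3249 - 68 ≡ 9; y = λ·(58 - 9) - 57 ≡ 52. → (9, 52)
8P: (9, 52) + (10, 5). λ = (5 - 52)/(10 - 9) ≡ 14/1 mod 61. 1⁻¹ ≡ 1 (mod 61), so λ ≡ 14.
  x = λ² - 9 - 10 = 196 - 19 ≡ 55; y = λ·(9 - 55) - 52 ≡ 36. → (55, 36)
9P: (55, 36) + (10, 5). λ = (5 - 36)/(10 - 55) ≡ 30/16 mod 61. 16⁻¹ ≡ 42 (mod 61) since 16·42 = 672 ≡ 1, so λ ≡ 40.
  x = λ² - 55 - 10 = 1600 - 65 ≡ 10; y = λ·(55 - 10) - 36 ≡ 56. → (10, 56)
10P: (10, 56) + (10, 5): same x and y₁ ≡ -y₂, so the sum is the point at infinity.
11P: the point at infinity + (10, 5) = (10, 5) (identity).
12P: tangent at (10, 5): λ = (3·10² + 39)/(2·5) ≡ 34/10. 10⁻¹ ≡ 55 (mod 61) since 10·55 = 550 ≡ 1, so λ ≡ 34·55 ≡ 40.
  x = λ² - 10 - 10 = 1600 - 20 ≡ 55; y = λ·(10 - 55) - 5 ≡ 25. → (55, 25)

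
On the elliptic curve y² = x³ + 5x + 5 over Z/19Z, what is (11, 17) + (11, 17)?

(6, 17)

tangent at (11, 17): λ = (3·11² + 5)/(2·17) ≡ 7/15. 15⁻¹ ≡ 14 (mod 19) since 15·14 = 210 ≡ 1, so λ ≡ 7·14 ≡ 3.
  x = λ² - 11 - 11 = 9 - 22 ≡ 6; y = λ·(11 - 6) - 17 ≡ 17. → (6, 17)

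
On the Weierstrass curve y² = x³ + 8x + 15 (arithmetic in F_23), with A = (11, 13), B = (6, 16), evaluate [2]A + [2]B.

(8, 4)

First 2A:
Repeated addition: build up to 2A.
2A: tangent at (11, 13): λ = (3·11² + 8)/(2·13) ≡ 3/3. 3⁻¹ ≡ 8 (mod 23) since 3·8 = 24 ≡ 1, so λ ≡ 3·8 ≡ 1.
  x = λ² - 11 - 11 = 1 - 22 ≡ 2; y = λ·(11 - 2) - 13 ≡ 19. → (2, 19)
2A = (2, 19).
Next 2B:
Repeated addition: build up to 2B.
2B: tangent at (6, 16): λ = (3·6² + 8)/(2·16) ≡ 1/9. 9⁻¹ ≡ 18 (mod 23), so λ ≡ 1·18 ≡ 18.
  x = λ² - 6 - 6 = 324 - 12 ≡ 13; y = λ·(6 - 13) - 16 ≡ 19. → (13, 19)
2B = (13, 19).
Finally 2A + 2B:
(2, 19) + (13, 19). λ = (19 - 19)/(13 - 2) ≡ 0/11 mod 23. 11⁻¹ ≡ 21 (mod 23) since 11·21 = 231 ≡ 1, so λ ≡ 0.
  x = λ² - 2 - 13 = 0 - 15 ≡ 8; y = λ·(2 - 8) - 19 ≡ 4. → (8, 4)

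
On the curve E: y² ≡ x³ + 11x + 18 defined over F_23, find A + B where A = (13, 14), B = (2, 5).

(13, 14) + (2, 5). λ = (5 - 14)/(2 - 13) ≡ 14/12 mod 23. 12⁻¹ ≡ 2 (mod 23) since 12·2 = 24 ≡ 1, so λ ≡ 5.
  x = λ² - 13 - 2 = 25 - 15 ≡ 10; y = λ·(13 - 10) - 14 ≡ 1. → (10, 1)

(10, 1)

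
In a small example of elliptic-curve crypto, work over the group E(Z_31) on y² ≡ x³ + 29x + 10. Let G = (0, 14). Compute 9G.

Double-and-add on 9 = (1001)₂. Start with G = (0, 14) for the leading 1-bit.
double: tangent at (0, 14): λ = (3·0² + 29)/(2·14) ≡ 29/28. 28⁻¹ ≡ 10 (mod 31), so λ ≡ 29·10 ≡ 11.
  x = λ² - 0 - 0 = 121 - 0 ≡ 28; y = λ·(0 - 28) - 14 ≡ 19. → (28, 19)
double: tangent at (28, 19): λ = (3·28² + 29)/(2·19) ≡ 25/7. 7⁻¹ ≡ 9 (mod 31) since 7·9 = 63 ≡ 1, so λ ≡ 25·9 ≡ 8.
  x = λ² - 28 - 28 = 64 - 56 ≡ 8; y = λ·(28 - 8) - 19 ≡ 17. → (8, 17)
double: tangent at (8, 17): λ = (3·8² + 29)/(2·17) ≡ 4/3. 3⁻¹ ≡ 21 (mod 31), so λ ≡ 4·21 ≡ 22.
  x = λ² - 8 - 8 = 484 - 16 ≡ 3; y = λ·(8 - 3) - 17 ≡ 0. → (3, 0)
add G: (3, 0) + (0, 14). λ = (14 - 0)/(0 - 3) ≡ 14/28 mod 31. 28⁻¹ ≡ 10 (mod 31), so λ ≡ 16.
  x = λ² - 3 - 0 = 256 - 3 ≡ 5; y = λ·(3 - 5) - 0 ≡ 30. → (5, 30)

(5, 30)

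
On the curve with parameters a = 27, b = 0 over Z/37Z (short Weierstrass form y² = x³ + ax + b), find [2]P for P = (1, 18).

(10, 30)

tangent at (1, 18): λ = (3·1² + 27)/(2·18) ≡ 30/36. 36⁻¹ ≡ 36 (mod 37) since 36·36 = 1296 ≡ 1, so λ ≡ 30·36 ≡ 7.
  x = λ² - 1 - 1 = 49 - 2 ≡ 10; y = λ·(1 - 10) - 18 ≡ 30. → (10, 30)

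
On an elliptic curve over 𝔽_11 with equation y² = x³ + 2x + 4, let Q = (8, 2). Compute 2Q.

(7, 8)

tangent at (8, 2): λ = (3·8² + 2)/(2·2) ≡ 7/4. 4⁻¹ ≡ 3 (mod 11), so λ ≡ 7·3 ≡ 10.
  x = λ² - 8 - 8 = 100 - 16 ≡ 7; y = λ·(8 - 7) - 2 ≡ 8. → (7, 8)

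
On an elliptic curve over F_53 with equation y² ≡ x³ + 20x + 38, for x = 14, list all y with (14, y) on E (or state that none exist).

x³ + 20x + 38 = 3062 ≡ 41 (mod 53).
41 is a non-residue mod 53; no y exists.

none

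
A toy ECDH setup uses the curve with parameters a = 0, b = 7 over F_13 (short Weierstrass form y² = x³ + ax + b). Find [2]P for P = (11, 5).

(7, 5)

tangent at (11, 5): λ = (3·11² + 0)/(2·5) ≡ 12/10. 10⁻¹ ≡ 4 (mod 13), so λ ≡ 12·4 ≡ 9.
  x = λ² - 11 - 11 = 81 - 22 ≡ 7; y = λ·(11 - 7) - 5 ≡ 5. → (7, 5)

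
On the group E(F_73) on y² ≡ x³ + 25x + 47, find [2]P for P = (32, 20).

(7, 45)

tangent at (32, 20): λ = (3·32² + 25)/(2·20) ≡ 31/40. 40⁻¹ ≡ 42 (mod 73) since 40·42 = 1680 ≡ 1, so λ ≡ 31·42 ≡ 61.
  x = λ² - 32 - 32 = 3721 - 64 ≡ 7; y = λ·(32 - 7) - 20 ≡ 45. → (7, 45)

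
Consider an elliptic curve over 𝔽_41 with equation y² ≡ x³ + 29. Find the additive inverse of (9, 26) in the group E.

(9, 15)

-(9, 26) = (9, -26 mod 41) = (9, 15).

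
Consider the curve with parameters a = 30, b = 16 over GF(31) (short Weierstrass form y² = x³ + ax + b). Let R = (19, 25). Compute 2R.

tangent at (19, 25): λ = (3·19² + 30)/(2·25) ≡ 28/19. 19⁻¹ ≡ 18 (mod 31), so λ ≡ 28·18 ≡ 8.
  x = λ² - 19 - 19 = 64 - 38 ≡ 26; y = λ·(19 - 26) - 25 ≡ 12. → (26, 12)

(26, 12)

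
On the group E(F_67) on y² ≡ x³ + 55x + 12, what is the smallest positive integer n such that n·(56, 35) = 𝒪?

2P: tangent at (56, 35): λ = (3·56² + 55)/(2·35) ≡ 16/3. 3⁻¹ ≡ 45 (mod 67) since 3·45 = 135 ≡ 1, so λ ≡ 16·45 ≡ 50.
  x = λ² - 56 - 56 = 2500 - 112 ≡ 43; y = λ·(56 - 43) - 35 ≡ 12. → (43, 12)
3P: (43, 12) + (56, 35). λ = (35 - 12)/(56 - 43) ≡ 23/13 mod 67. 13⁻¹ ≡ 31 (mod 67), so λ ≡ 43.
  x = λ² - 43 - 56 = 1849 - 99 ≡ 8; y = λ·(43 - 8) - 12 ≡ 19. → (8, 19)
4P: (8, 19) + (56, 35). λ = (35 - 19)/(56 - 8) ≡ 16/48 mod 67. 48⁻¹ ≡ 7 (mod 67), so λ ≡ 45.
  x = λ² - 8 - 56 = 2025 - 64 ≡ 18; y = λ·(8 - 18) - 19 ≡ 0. → (18, 0)
5P: (18, 0) + (56, 35). λ = (35 - 0)/(56 - 18) ≡ 35/38 mod 67. 38⁻¹ ≡ 30 (mod 67) since 38·30 = 1140 ≡ 1, so λ ≡ 45.
  x = λ² - 18 - 56 = 2025 - 74 ≡ 8; y = λ·(18 - 8) - 0 ≡ 48. → (8, 48)
6P: (8, 48) + (56, 35). λ = (35 - 48)/(56 - 8) ≡ 54/48 mod 67. 48⁻¹ ≡ 7 (mod 67) since 48·7 = 336 ≡ 1, so λ ≡ 43.
  x = λ² - 8 - 56 = 1849 - 64 ≡ 43; y = λ·(8 - 43) - 48 ≡ 55. → (43, 55)
7P: (43, 55) + (56, 35). λ = (35 - 55)/(56 - 43) ≡ 47/13 mod 67. 13⁻¹ ≡ 31 (mod 67) since 13·31 = 403 ≡ 1, so λ ≡ 50.
  x = λ² - 43 - 56 = 2500 - 99 ≡ 56; y = λ·(43 - 56) - 55 ≡ 32. → (56, 32)
8P: (56, 32) + (56, 35): same x and y₁ ≡ -y₂, so the sum is 𝒪.
8P = 𝒪, so the order is 8.

8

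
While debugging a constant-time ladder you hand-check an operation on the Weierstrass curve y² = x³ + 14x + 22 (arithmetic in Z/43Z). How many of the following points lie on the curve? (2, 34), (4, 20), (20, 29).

1

(2, 34): 34² ≡ 38, rhs ≡ 15 → off.
(4, 20): 20² ≡ 13, rhs ≡ 13 → on.
(20, 29): 29² ≡ 24, rhs ≡ 3 → off.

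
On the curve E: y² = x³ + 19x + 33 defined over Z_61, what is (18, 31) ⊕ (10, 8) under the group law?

(18, 31) + (10, 8). λ = (8 - 31)/(10 - 18) ≡ 38/53 mod 61. 53⁻¹ ≡ 38 (mod 61) since 53·38 = 2014 ≡ 1, so λ ≡ 41.
  x = λ² - 18 - 10 = 1681 - 28 ≡ 6; y = λ·(18 - 6) - 31 ≡ 34. → (6, 34)

(6, 34)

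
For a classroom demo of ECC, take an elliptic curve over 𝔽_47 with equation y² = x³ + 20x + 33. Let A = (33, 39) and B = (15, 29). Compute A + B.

(33, 39) + (15, 29). λ = (29 - 39)/(15 - 33) ≡ 37/29 mod 47. 29⁻¹ ≡ 13 (mod 47), so λ ≡ 11.
  x = λ² - 33 - 15 = 121 - 48 ≡ 26; y = λ·(33 - 26) - 39 ≡ 38. → (26, 38)

(26, 38)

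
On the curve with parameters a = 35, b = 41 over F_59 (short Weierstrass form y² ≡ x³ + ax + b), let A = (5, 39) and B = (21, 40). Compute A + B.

(5, 39) + (21, 40). λ = (40 - 39)/(21 - 5) ≡ 1/16 mod 59. 16⁻¹ ≡ 48 (mod 59), so λ ≡ 48.
  x = λ² - 5 - 21 = 2304 - 26 ≡ 36; y = λ·(5 - 36) - 39 ≡ 7. → (36, 7)

(36, 7)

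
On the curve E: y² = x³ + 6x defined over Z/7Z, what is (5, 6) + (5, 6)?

(1, 0)

tangent at (5, 6): λ = (3·5² + 6)/(2·6) ≡ 4/5. 5⁻¹ ≡ 3 (mod 7), so λ ≡ 4·3 ≡ 5.
  x = λ² - 5 - 5 = 25 - 10 ≡ 1; y = λ·(5 - 1) - 6 ≡ 0. → (1, 0)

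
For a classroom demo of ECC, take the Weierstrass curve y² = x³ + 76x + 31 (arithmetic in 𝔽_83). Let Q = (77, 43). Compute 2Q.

(48, 48)

tangent at (77, 43): λ = (3·77² + 76)/(2·43) ≡ 18/3. 3⁻¹ ≡ 28 (mod 83), so λ ≡ 18·28 ≡ 6.
  x = λ² - 77 - 77 = 36 - 154 ≡ 48; y = λ·(77 - 48) - 43 ≡ 48. → (48, 48)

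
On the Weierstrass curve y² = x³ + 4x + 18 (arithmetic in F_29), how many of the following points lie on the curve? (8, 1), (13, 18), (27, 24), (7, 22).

1

(8, 1): 1² ≡ 1, rhs ≡ 11 → off.
(13, 18): 18² ≡ 5, rhs ≡ 5 → on.
(27, 24): 24² ≡ 25, rhs ≡ 2 → off.
(7, 22): 22² ≡ 20, rhs ≡ 12 → off.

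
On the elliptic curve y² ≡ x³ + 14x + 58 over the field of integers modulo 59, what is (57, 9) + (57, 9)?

tangent at (57, 9): λ = (3·57² + 14)/(2·9) ≡ 26/18. 18⁻¹ ≡ 23 (mod 59), so λ ≡ 26·23 ≡ 8.
  x = λ² - 57 - 57 = 64 - 114 ≡ 9; y = λ·(57 - 9) - 9 ≡ 21. → (9, 21)

(9, 21)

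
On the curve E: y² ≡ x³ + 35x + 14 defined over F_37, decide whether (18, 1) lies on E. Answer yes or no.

y² = 1² ≡ 1; x³ + 35x + 14 = 6476 ≡ 1 (mod 37). 1 = 1.

yes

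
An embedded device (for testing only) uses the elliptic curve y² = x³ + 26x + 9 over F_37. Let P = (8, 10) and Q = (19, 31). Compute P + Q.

(6, 14)

(8, 10) + (19, 31). λ = (31 - 10)/(19 - 8) ≡ 21/11 mod 37. 11⁻¹ ≡ 27 (mod 37), so λ ≡ 12.
  x = λ² - 8 - 19 = 144 - 27 ≡ 6; y = λ·(8 - 6) - 10 ≡ 14. → (6, 14)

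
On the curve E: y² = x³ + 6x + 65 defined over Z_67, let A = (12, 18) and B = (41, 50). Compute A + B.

(12, 18) + (41, 50). λ = (50 - 18)/(41 - 12) ≡ 32/29 mod 67. 29⁻¹ ≡ 37 (mod 67), so λ ≡ 45.
  x = λ² - 12 - 41 = 2025 - 53 ≡ 29; y = λ·(12 - 29) - 18 ≡ 21. → (29, 21)

(29, 21)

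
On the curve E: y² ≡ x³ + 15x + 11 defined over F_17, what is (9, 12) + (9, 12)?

(3, 10)

tangent at (9, 12): λ = (3·9² + 15)/(2·12) ≡ 3/7. 7⁻¹ ≡ 5 (mod 17), so λ ≡ 3·5 ≡ 15.
  x = λ² - 9 - 9 = 225 - 18 ≡ 3; y = λ·(9 - 3) - 12 ≡ 10. → (3, 10)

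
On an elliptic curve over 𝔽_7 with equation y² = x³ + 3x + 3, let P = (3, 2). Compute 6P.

Double-and-add on 6 = (110)₂. Start with P = (3, 2) for the leading 1-bit.
double: tangent at (3, 2): λ = (3·3² + 3)/(2·2) ≡ 2/4. 4⁻¹ ≡ 2 (mod 7) since 4·2 = 8 ≡ 1, so λ ≡ 2·2 ≡ 4.
  x = λ² - 3 - 3 = 16 - 6 ≡ 3; y = λ·(3 - 3) - 2 ≡ 5. → (3, 5)
add P: (3, 5) + (3, 2): same x and y₁ ≡ -y₂, so the sum is O.
double: O + O = O (identity).

O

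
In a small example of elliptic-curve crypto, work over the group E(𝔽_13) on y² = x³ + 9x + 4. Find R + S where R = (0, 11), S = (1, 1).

(0, 11) + (1, 1). λ = (1 - 11)/(1 - 0) ≡ 3/1 mod 13. 1⁻¹ ≡ 1 (mod 13), so λ ≡ 3.
  x = λ² - 0 - 1 = 9 - 1 ≡ 8; y = λ·(0 - 8) - 11 ≡ 4. → (8, 4)

(8, 4)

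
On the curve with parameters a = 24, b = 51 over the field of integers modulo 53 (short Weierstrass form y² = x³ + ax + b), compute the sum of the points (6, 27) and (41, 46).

(22, 37)

(6, 27) + (41, 46). λ = (46 - 27)/(41 - 6) ≡ 19/35 mod 53. 35⁻¹ ≡ 50 (mod 53) since 35·50 = 1750 ≡ 1, so λ ≡ 49.
  x = λ² - 6 - 41 = 2401 - 47 ≡ 22; y = λ·(6 - 22) - 27 ≡ 37. → (22, 37)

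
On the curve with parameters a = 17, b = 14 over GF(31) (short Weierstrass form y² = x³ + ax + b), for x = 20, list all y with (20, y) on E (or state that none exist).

none

x³ + 17x + 14 = 8354 ≡ 15 (mod 31).
15 is a non-residue mod 31; no y exists.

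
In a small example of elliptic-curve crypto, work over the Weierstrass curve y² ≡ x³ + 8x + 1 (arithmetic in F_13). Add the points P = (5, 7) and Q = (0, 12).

(5, 7) + (0, 12). λ = (12 - 7)/(0 - 5) ≡ 5/8 mod 13. 8⁻¹ ≡ 5 (mod 13), so λ ≡ 12.
  x = λ² - 5 - 0 = 144 - 5 ≡ 9; y = λ·(5 - 9) - 7 ≡ 10. → (9, 10)

(9, 10)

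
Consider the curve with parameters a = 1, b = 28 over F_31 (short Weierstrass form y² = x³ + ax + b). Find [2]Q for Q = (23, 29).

(21, 14)

tangent at (23, 29): λ = (3·23² + 1)/(2·29) ≡ 7/27. 27⁻¹ ≡ 23 (mod 31) since 27·23 = 621 ≡ 1, so λ ≡ 7·23 ≡ 6.
  x = λ² - 23 - 23 = 36 - 46 ≡ 21; y = λ·(23 - 21) - 29 ≡ 14. → (21, 14)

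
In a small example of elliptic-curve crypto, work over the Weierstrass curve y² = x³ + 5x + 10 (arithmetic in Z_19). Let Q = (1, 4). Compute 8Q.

(16, 14)

Double-and-add on 8 = (1000)₂. Start with Q = (1, 4) for the leading 1-bit.
double: tangent at (1, 4): λ = (3·1² + 5)/(2·4) ≡ 8/8. 8⁻¹ ≡ 12 (mod 19), so λ ≡ 8·12 ≡ 1.
  x = λ² - 1 - 1 = 1 - 2 ≡ 18; y = λ·(1 - 18) - 4 ≡ 17. → (18, 17)
double: tangent at (18, 17): λ = (3·18² + 5)/(2·17) ≡ 8/15. 15⁻¹ ≡ 14 (mod 19), so λ ≡ 8·14 ≡ 17.
  x = λ² - 18 - 18 = 289 - 36 ≡ 6; y = λ·(18 - 6) - 17 ≡ 16. → (6, 16)
double: tangent at (6, 16): λ = (3·6² + 5)/(2·16) ≡ 18/13. 13⁻¹ ≡ 3 (mod 19) since 13·3 = 39 ≡ 1, so λ ≡ 18·3 ≡ 16.
  x = λ² - 6 - 6 = 256 - 12 ≡ 16; y = λ·(6 - 16) - 16 ≡ 14. → (16, 14)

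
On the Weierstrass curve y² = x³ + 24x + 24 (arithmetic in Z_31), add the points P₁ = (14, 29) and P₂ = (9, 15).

(27, 9)

(14, 29) + (9, 15). λ = (15 - 29)/(9 - 14) ≡ 17/26 mod 31. 26⁻¹ ≡ 6 (mod 31), so λ ≡ 9.
  x = λ² - 14 - 9 = 81 - 23 ≡ 27; y = λ·(14 - 27) - 29 ≡ 9. → (27, 9)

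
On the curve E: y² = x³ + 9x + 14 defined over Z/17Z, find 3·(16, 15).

Write P = (16, 15).
Repeated addition: build up to 3P.
2P: tangent at (16, 15): λ = (3·16² + 9)/(2·15) ≡ 12/13. 13⁻¹ ≡ 4 (mod 17), so λ ≡ 12·4 ≡ 14.
  x = λ² - 16 - 16 = 196 - 32 ≡ 11; y = λ·(16 - 11) - 15 ≡ 4. → (11, 4)
3P: (11, 4) + (16, 15). λ = (15 - 4)/(16 - 11) ≡ 11/5 mod 17. 5⁻¹ ≡ 7 (mod 17), so λ ≡ 9.
  x = λ² - 11 - 16 = 81 - 27 ≡ 3; y = λ·(11 - 3) - 4 ≡ 0. → (3, 0)

(3, 0)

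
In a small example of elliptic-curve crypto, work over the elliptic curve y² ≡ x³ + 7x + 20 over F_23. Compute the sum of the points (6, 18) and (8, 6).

(22, 9)

(6, 18) + (8, 6). λ = (6 - 18)/(8 - 6) ≡ 11/2 mod 23. 2⁻¹ ≡ 12 (mod 23) since 2·12 = 24 ≡ 1, so λ ≡ 17.
  x = λ² - 6 - 8 = 289 - 14 ≡ 22; y = λ·(6 - 22) - 18 ≡ 9. → (22, 9)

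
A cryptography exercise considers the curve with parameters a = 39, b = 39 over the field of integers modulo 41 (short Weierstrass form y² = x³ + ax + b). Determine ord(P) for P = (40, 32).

2P: tangent at (40, 32): λ = (3·40² + 39)/(2·32) ≡ 1/23. 23⁻¹ ≡ 25 (mod 41), so λ ≡ 1·25 ≡ 25.
  x = λ² - 40 - 40 = 625 - 80 ≡ 12; y = λ·(40 - 12) - 32 ≡ 12. → (12, 12)
3P: (12, 12) + (40, 32). λ = (32 - 12)/(40 - 12) ≡ 20/28 mod 41. 28⁻¹ ≡ 22 (mod 41) since 28·22 = 616 ≡ 1, so λ ≡ 30.
  x = λ² - 12 - 40 = 900 - 52 ≡ 28; y = λ·(12 - 28) - 12 ≡ 0. → (28, 0)
4P: (28, 0) + (40, 32). λ = (32 - 0)/(40 - 28) ≡ 32/12 mod 41. 12⁻¹ ≡ 24 (mod 41), so λ ≡ 30.
  x = λ² - 28 - 40 = 900 - 68 ≡ 12; y = λ·(28 - 12) - 0 ≡ 29. → (12, 29)
5P: (12, 29) + (40, 32). λ = (32 - 29)/(40 - 12) ≡ 3/28 mod 41. 28⁻¹ ≡ 22 (mod 41) since 28·22 = 616 ≡ 1, so λ ≡ 25.
  x = λ² - 12 - 40 = 625 - 52 ≡ 40; y = λ·(12 - 40) - 29 ≡ 9. → (40, 9)
6P: (40, 9) + (40, 32): same x and y₁ ≡ -y₂, so the sum is ∞.
6P = ∞, so the order is 6.

6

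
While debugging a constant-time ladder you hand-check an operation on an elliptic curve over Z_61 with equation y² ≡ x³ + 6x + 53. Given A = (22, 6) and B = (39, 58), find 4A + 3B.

First 4A:
Double-and-add on 4 = (100)₂. Start with A = (22, 6) for the leading 1-bit.
double: tangent at (22, 6): λ = (3·22² + 6)/(2·6) ≡ 55/12. 12⁻¹ ≡ 56 (mod 61), so λ ≡ 55·56 ≡ 30.
  x = λ² - 22 - 22 = 900 - 44 ≡ 2; y = λ·(22 - 2) - 6 ≡ 45. → (2, 45)
double: tangent at (2, 45): λ = (3·2² + 6)/(2·45) ≡ 18/29. 29⁻¹ ≡ 40 (mod 61), so λ ≡ 18·40 ≡ 49.
  x = λ² - 2 - 2 = 2401 - 4 ≡ 18; y = λ·(2 - 18) - 45 ≡ 25. → (18, 25)
4A = (18, 25).
Next 3B:
Repeated addition: build up to 3B.
2B: tangent at (39, 58): λ = (3·39² + 6)/(2·58) ≡ 55/55. 55⁻¹ ≡ 10 (mod 61) since 55·10 = 550 ≡ 1, so λ ≡ 55·10 ≡ 1.
  x = λ² - 39 - 39 = 1 - 78 ≡ 45; y = λ·(39 - 45) - 58 ≡ 58. → (45, 58)
3B: (45, 58) + (39, 58). λ = (58 - 58)/(39 - 45) ≡ 0/55 mod 61. 55⁻¹ ≡ 10 (mod 61), so λ ≡ 0.
  x = λ² - 45 - 39 = 0 - 84 ≡ 38; y = λ·(45 - 38) - 58 ≡ 3. → (38, 3)
3B = (38, 3).
Finally 4A + 3B:
(18, 25) + (38, 3). λ = (3 - 25)/(38 - 18) ≡ 39/20 mod 61. 20⁻¹ ≡ 58 (mod 61) since 20·58 = 1160 ≡ 1, so λ ≡ 5.
  x = λ² - 18 - 38 = 25 - 56 ≡ 30; y = λ·(18 - 30) - 25 ≡ 37. → (30, 37)

(30, 37)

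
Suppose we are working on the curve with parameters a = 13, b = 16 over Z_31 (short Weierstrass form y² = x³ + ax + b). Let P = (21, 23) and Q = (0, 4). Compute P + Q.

(21, 23) + (0, 4). λ = (4 - 23)/(0 - 21) ≡ 12/10 mod 31. 10⁻¹ ≡ 28 (mod 31), so λ ≡ 26.
  x = λ² - 21 - 0 = 676 - 21 ≡ 4; y = λ·(21 - 4) - 23 ≡ 16. → (4, 16)

(4, 16)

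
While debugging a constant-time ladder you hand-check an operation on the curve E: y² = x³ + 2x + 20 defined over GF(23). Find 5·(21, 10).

Write P = (21, 10).
Repeated addition: build up to 5P.
2P: tangent at (21, 10): λ = (3·21² + 2)/(2·10) ≡ 14/20. 20⁻¹ ≡ 15 (mod 23), so λ ≡ 14·15 ≡ 3.
  x = λ² - 21 - 21 = 9 - 42 ≡ 13; y = λ·(21 - 13) - 10 ≡ 14. → (13, 14)
3P: (13, 14) + (21, 10). λ = (10 - 14)/(21 - 13) ≡ 19/8 mod 23. 8⁻¹ ≡ 3 (mod 23) since 8·3 = 24 ≡ 1, so λ ≡ 11.
  x = λ² - 13 - 21 = 121 - 34 ≡ 18; y = λ·(13 - 18) - 14 ≡ 0. → (18, 0)
4P: (18, 0) + (21, 10). λ = (10 - 0)/(21 - 18) ≡ 10/3 mod 23. 3⁻¹ ≡ 8 (mod 23), so λ ≡ 11.
  x = λ² - 18 - 21 = 121 - 39 ≡ 13; y = λ·(18 - 13) - 0 ≡ 9. → (13, 9)
5P: (13, 9) + (21, 10). λ = (10 - 9)/(21 - 13) ≡ 1/8 mod 23. 8⁻¹ ≡ 3 (mod 23) since 8·3 = 24 ≡ 1, so λ ≡ 3.
  x = λ² - 13 - 21 = 9 - 34 ≡ 21; y = λ·(13 - 21) - 9 ≡ 13. → (21, 13)

(21, 13)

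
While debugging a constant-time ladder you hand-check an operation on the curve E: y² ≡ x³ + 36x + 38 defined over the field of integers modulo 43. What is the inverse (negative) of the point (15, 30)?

(15, 13)

-(15, 30) = (15, -30 mod 43) = (15, 13).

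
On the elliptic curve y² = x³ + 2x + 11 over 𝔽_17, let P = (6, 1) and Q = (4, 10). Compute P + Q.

(6, 16)

(6, 1) + (4, 10). λ = (10 - 1)/(4 - 6) ≡ 9/15 mod 17. 15⁻¹ ≡ 8 (mod 17), so λ ≡ 4.
  x = λ² - 6 - 4 = 16 - 10 ≡ 6; y = λ·(6 - 6) - 1 ≡ 16. → (6, 16)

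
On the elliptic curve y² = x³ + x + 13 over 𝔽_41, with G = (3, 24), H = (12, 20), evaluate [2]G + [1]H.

(3, 17)

First 2G:
Repeated addition: build up to 2G.
2G: tangent at (3, 24): λ = (3·3² + 1)/(2·24) ≡ 28/7. 7⁻¹ ≡ 6 (mod 41), so λ ≡ 28·6 ≡ 4.
  x = λ² - 3 - 3 = 16 - 6 ≡ 10; y = λ·(3 - 10) - 24 ≡ 30. → (10, 30)
2G = (10, 30).
Finally 2G + H:
(10, 30) + (12, 20). λ = (20 - 30)/(12 - 10) ≡ 31/2 mod 41. 2⁻¹ ≡ 21 (mod 41), so λ ≡ 36.
  x = λ² - 10 - 12 = 1296 - 22 ≡ 3; y = λ·(10 - 3) - 30 ≡ 17. → (3, 17)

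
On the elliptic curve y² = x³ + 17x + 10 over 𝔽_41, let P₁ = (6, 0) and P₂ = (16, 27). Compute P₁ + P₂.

(6, 0) + (16, 27). λ = (27 - 0)/(16 - 6) ≡ 27/10 mod 41. 10⁻¹ ≡ 37 (mod 41) since 10·37 = 370 ≡ 1, so λ ≡ 15.
  x = λ² - 6 - 16 = 225 - 22 ≡ 39; y = λ·(6 - 39) - 0 ≡ 38. → (39, 38)

(39, 38)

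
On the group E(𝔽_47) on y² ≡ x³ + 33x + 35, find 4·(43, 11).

Write Q = (43, 11).
Double-and-add on 4 = (100)₂. Start with Q = (43, 11) for the leading 1-bit.
double: tangent at (43, 11): λ = (3·43² + 33)/(2·11) ≡ 34/22. 22⁻¹ ≡ 15 (mod 47) since 22·15 = 330 ≡ 1, so λ ≡ 34·15 ≡ 40.
  x = λ² - 43 - 43 = 1600 - 86 ≡ 10; y = λ·(43 - 10) - 11 ≡ 40. → (10, 40)
double: tangent at (10, 40): λ = (3·10² + 33)/(2·40) ≡ 4/33. 33⁻¹ ≡ 10 (mod 47), so λ ≡ 4·10 ≡ 40.
  x = λ² - 10 - 10 = 1600 - 20 ≡ 29; y = λ·(10 - 29) - 40 ≡ 46. → (29, 46)

(29, 46)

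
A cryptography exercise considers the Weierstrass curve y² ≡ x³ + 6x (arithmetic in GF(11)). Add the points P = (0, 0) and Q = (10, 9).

(5, 1)

(0, 0) + (10, 9). λ = (9 - 0)/(10 - 0) ≡ 9/10 mod 11. 10⁻¹ ≡ 10 (mod 11) since 10·10 = 100 ≡ 1, so λ ≡ 2.
  x = λ² - 0 - 10 = 4 - 10 ≡ 5; y = λ·(0 - 5) - 0 ≡ 1. → (5, 1)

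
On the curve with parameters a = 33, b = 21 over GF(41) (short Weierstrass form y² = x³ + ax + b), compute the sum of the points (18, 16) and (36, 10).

(18, 16) + (36, 10). λ = (10 - 16)/(36 - 18) ≡ 35/18 mod 41. 18⁻¹ ≡ 16 (mod 41) since 18·16 = 288 ≡ 1, so λ ≡ 27.
  x = λ² - 18 - 36 = 729 - 54 ≡ 19; y = λ·(18 - 19) - 16 ≡ 39. → (19, 39)

(19, 39)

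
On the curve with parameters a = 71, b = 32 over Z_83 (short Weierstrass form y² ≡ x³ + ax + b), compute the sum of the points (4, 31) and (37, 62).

(4, 31) + (37, 62). λ = (62 - 31)/(37 - 4) ≡ 31/33 mod 83. 33⁻¹ ≡ 78 (mod 83) since 33·78 = 2574 ≡ 1, so λ ≡ 11.
  x = λ² - 4 - 37 = 121 - 41 ≡ 80; y = λ·(4 - 80) - 31 ≡ 46. → (80, 46)

(80, 46)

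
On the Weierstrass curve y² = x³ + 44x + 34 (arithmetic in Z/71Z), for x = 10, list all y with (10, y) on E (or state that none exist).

14, 57

x³ + 44x + 34 = 1474 ≡ 54 (mod 71).
Square roots of 54 mod 71: 14 and 57 (since 14² = 196 ≡ 54).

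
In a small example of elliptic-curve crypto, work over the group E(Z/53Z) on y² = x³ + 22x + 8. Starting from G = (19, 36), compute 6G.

(38, 15)

Double-and-add on 6 = (110)₂. Start with G = (19, 36) for the leading 1-bit.
double: tangent at (19, 36): λ = (3·19² + 22)/(2·36) ≡ 45/19. 19⁻¹ ≡ 14 (mod 53), so λ ≡ 45·14 ≡ 47.
  x = λ² - 19 - 19 = 2209 - 38 ≡ 51; y = λ·(19 - 51) - 36 ≡ 50. → (51, 50)
add G: (51, 50) + (19, 36). λ = (36 - 50)/(19 - 51) ≡ 39/21 mod 53. 21⁻¹ ≡ 48 (mod 53), so λ ≡ 17.
  x = λ² - 51 - 19 = 289 - 70 ≡ 7; y = λ·(51 - 7) - 50 ≡ 9. → (7, 9)
double: tangent at (7, 9): λ = (3·7² + 22)/(2·9) ≡ 10/18. 18⁻¹ ≡ 3 (mod 53) since 18·3 = 54 ≡ 1, so λ ≡ 10·3 ≡ 30.
  x = λ² - 7 - 7 = 900 - 14 ≡ 38; y = λ·(7 - 38) - 9 ≡ 15. → (38, 15)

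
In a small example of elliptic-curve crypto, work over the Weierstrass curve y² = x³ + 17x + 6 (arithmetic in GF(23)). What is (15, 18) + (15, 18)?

(5, 3)

tangent at (15, 18): λ = (3·15² + 17)/(2·18) ≡ 2/13. 13⁻¹ ≡ 16 (mod 23), so λ ≡ 2·16 ≡ 9.
  x = λ² - 15 - 15 = 81 - 30 ≡ 5; y = λ·(15 - 5) - 18 ≡ 3. → (5, 3)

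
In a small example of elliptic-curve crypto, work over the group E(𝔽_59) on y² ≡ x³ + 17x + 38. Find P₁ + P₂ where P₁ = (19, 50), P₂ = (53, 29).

(19, 50) + (53, 29). λ = (29 - 50)/(53 - 19) ≡ 38/34 mod 59. 34⁻¹ ≡ 33 (mod 59) since 34·33 = 1122 ≡ 1, so λ ≡ 15.
  x = λ² - 19 - 53 = 225 - 72 ≡ 35; y = λ·(19 - 35) - 50 ≡ 5. → (35, 5)

(35, 5)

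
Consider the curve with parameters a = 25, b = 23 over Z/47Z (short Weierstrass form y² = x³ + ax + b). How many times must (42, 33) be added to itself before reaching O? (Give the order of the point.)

6

2P: tangent at (42, 33): λ = (3·42² + 25)/(2·33) ≡ 6/19. 19⁻¹ ≡ 5 (mod 47) since 19·5 = 95 ≡ 1, so λ ≡ 6·5 ≡ 30.
  x = λ² - 42 - 42 = 900 - 84 ≡ 17; y = λ·(42 - 17) - 33 ≡ 12. → (17, 12)
3P: (17, 12) + (42, 33). λ = (33 - 12)/(42 - 17) ≡ 21/25 mod 47. 25⁻¹ ≡ 32 (mod 47), so λ ≡ 14.
  x = λ² - 17 - 42 = 196 - 59 ≡ 43; y = λ·(17 - 43) - 12 ≡ 0. → (43, 0)
4P: (43, 0) + (42, 33). λ = (33 - 0)/(42 - 43) ≡ 33/46 mod 47. 46⁻¹ ≡ 46 (mod 47), so λ ≡ 14.
  x = λ² - 43 - 42 = 196 - 85 ≡ 17; y = λ·(43 - 17) - 0 ≡ 35. → (17, 35)
5P: (17, 35) + (42, 33). λ = (33 - 35)/(42 - 17) ≡ 45/25 mod 47. 25⁻¹ ≡ 32 (mod 47) since 25·32 = 800 ≡ 1, so λ ≡ 30.
  x = λ² - 17 - 42 = 900 - 59 ≡ 42; y = λ·(17 - 42) - 35 ≡ 14. → (42, 14)
6P: (42, 14) + (42, 33): same x and y₁ ≡ -y₂, so the sum is O.
6P = O, so the order is 6.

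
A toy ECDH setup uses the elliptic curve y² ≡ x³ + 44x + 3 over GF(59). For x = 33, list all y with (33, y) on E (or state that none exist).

24, 35

x³ + 44x + 3 = 37392 ≡ 45 (mod 59).
Square roots of 45 mod 59: 24 and 35 (since 24² = 576 ≡ 45).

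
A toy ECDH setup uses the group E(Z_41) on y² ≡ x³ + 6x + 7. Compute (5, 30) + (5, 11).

The two points share x = 5 and their y-coordinates satisfy 30 + 11 ≡ 0 (mod 41), so they are inverses. Their sum is ∞.

O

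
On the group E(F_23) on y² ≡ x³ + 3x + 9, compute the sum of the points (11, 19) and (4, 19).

(11, 19) + (4, 19). λ = (19 - 19)/(4 - 11) ≡ 0/16 mod 23. 16⁻¹ ≡ 13 (mod 23) since 16·13 = 208 ≡ 1, so λ ≡ 0.
  x = λ² - 11 - 4 = 0 - 15 ≡ 8; y = λ·(11 - 8) - 19 ≡ 4. → (8, 4)

(8, 4)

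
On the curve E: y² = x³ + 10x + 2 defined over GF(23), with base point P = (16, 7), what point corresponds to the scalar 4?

Double-and-add on 4 = (100)₂. Start with P = (16, 7) for the leading 1-bit.
double: tangent at (16, 7): λ = (3·16² + 10)/(2·7) ≡ 19/14. 14⁻¹ ≡ 5 (mod 23), so λ ≡ 19·5 ≡ 3.
  x = λ² - 16 - 16 = 9 - 32 ≡ 0; y = λ·(16 - 0) - 7 ≡ 18. → (0, 18)
double: tangent at (0, 18): λ = (3·0² + 10)/(2·18) ≡ 10/13. 13⁻¹ ≡ 16 (mod 23) since 13·16 = 208 ≡ 1, so λ ≡ 10·16 ≡ 22.
  x = λ² - 0 - 0 = 484 - 0 ≡ 1; y = λ·(0 - 1) - 18 ≡ 6. → (1, 6)

(1, 6)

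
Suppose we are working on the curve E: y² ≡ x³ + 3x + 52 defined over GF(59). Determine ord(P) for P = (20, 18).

3

2P: tangent at (20, 18): λ = (3·20² + 3)/(2·18) ≡ 23/36. 36⁻¹ ≡ 41 (mod 59) since 36·41 = 1476 ≡ 1, so λ ≡ 23·41 ≡ 58.
  x = λ² - 20 - 20 = 3364 - 40 ≡ 20; y = λ·(20 - 20) - 18 ≡ 41. → (20, 41)
3P: (20, 41) + (20, 18): same x and y₁ ≡ -y₂, so the sum is 𝒪.
3P = 𝒪, so the order is 3.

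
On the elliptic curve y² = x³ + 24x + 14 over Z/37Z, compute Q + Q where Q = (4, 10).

(2, 12)

tangent at (4, 10): λ = (3·4² + 24)/(2·10) ≡ 35/20. 20⁻¹ ≡ 13 (mod 37) since 20·13 = 260 ≡ 1, so λ ≡ 35·13 ≡ 11.
  x = λ² - 4 - 4 = 121 - 8 ≡ 2; y = λ·(4 - 2) - 10 ≡ 12. → (2, 12)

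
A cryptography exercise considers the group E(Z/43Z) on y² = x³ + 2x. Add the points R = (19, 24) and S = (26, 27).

(19, 24) + (26, 27). λ = (27 - 24)/(26 - 19) ≡ 3/7 mod 43. 7⁻¹ ≡ 37 (mod 43) since 7·37 = 259 ≡ 1, so λ ≡ 25.
  x = λ² - 19 - 26 = 625 - 45 ≡ 21; y = λ·(19 - 21) - 24 ≡ 12. → (21, 12)

(21, 12)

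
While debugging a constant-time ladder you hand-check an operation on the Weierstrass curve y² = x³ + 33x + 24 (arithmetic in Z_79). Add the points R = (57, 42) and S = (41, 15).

(36, 28)

(57, 42) + (41, 15). λ = (15 - 42)/(41 - 57) ≡ 52/63 mod 79. 63⁻¹ ≡ 74 (mod 79), so λ ≡ 56.
  x = λ² - 57 - 41 = 3136 - 98 ≡ 36; y = λ·(57 - 36) - 42 ≡ 28. → (36, 28)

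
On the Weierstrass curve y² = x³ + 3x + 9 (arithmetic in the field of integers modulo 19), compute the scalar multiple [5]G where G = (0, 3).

(4, 16)

Repeated addition: build up to 5G.
2G: tangent at (0, 3): λ = (3·0² + 3)/(2·3) ≡ 3/6. 6⁻¹ ≡ 16 (mod 19), so λ ≡ 3·16 ≡ 10.
  x = λ² - 0 - 0 = 100 - 0 ≡ 5; y = λ·(0 - 5) - 3 ≡ 4. → (5, 4)
3G: (5, 4) + (0, 3). λ = (3 - 4)/(0 - 5) ≡ 18/14 mod 19. 14⁻¹ ≡ 15 (mod 19) since 14·15 = 210 ≡ 1, so λ ≡ 4.
  x = λ² - 5 - 0 = 16 - 5 ≡ 11; y = λ·(5 - 11) - 4 ≡ 10. → (11, 10)
4G: (11, 10) + (0, 3). λ = (3 - 10)/(0 - 11) ≡ 12/8 mod 19. 8⁻¹ ≡ 12 (mod 19), so λ ≡ 11.
  x = λ² - 11 - 0 = 121 - 11 ≡ 15; y = λ·(11 - 15) - 10 ≡ 3. → (15, 3)
5G: (15, 3) + (0, 3). λ = (3 - 3)/(0 - 15) ≡ 0/4 mod 19. 4⁻¹ ≡ 5 (mod 19) since 4·5 = 20 ≡ 1, so λ ≡ 0.
  x = λ² - 15 - 0 = 0 - 15 ≡ 4; y = λ·(15 - 4) - 3 ≡ 16. → (4, 16)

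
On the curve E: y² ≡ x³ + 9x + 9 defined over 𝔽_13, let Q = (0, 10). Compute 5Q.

Repeated addition: build up to 5Q.
2Q: tangent at (0, 10): λ = (3·0² + 9)/(2·10) ≡ 9/7. 7⁻¹ ≡ 2 (mod 13) since 7·2 = 14 ≡ 1, so λ ≡ 9·2 ≡ 5.
  x = λ² - 0 - 0 = 25 - 0 ≡ 12; y = λ·(0 - 12) - 10 ≡ 8. → (12, 8)
3Q: (12, 8) + (0, 10). λ = (10 - 8)/(0 - 12) ≡ 2/1 mod 13. 1⁻¹ ≡ 1 (mod 13), so λ ≡ 2.
  x = λ² - 12 - 0 = 4 - 12 ≡ 5; y = λ·(12 - 5) - 8 ≡ 6. → (5, 6)
4Q: (5, 6) + (0, 10). λ = (10 - 6)/(0 - 5) ≡ 4/8 mod 13. 8⁻¹ ≡ 5 (mod 13), so λ ≡ 7.
  x = λ² - 5 - 0 = 49 - 5 ≡ 5; y = λ·(5 - 5) - 6 ≡ 7. → (5, 7)
5Q: (5, 7) + (0, 10). λ = (10 - 7)/(0 - 5) ≡ 3/8 mod 13. 8⁻¹ ≡ 5 (mod 13), so λ ≡ 2.
  x = λ² - 5 - 0 = 4 - 5 ≡ 12; y = λ·(5 - 12) - 7 ≡ 5. → (12, 5)

(12, 5)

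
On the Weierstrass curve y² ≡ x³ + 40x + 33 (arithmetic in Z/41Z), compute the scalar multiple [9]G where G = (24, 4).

(22, 9)

Double-and-add on 9 = (1001)₂. Start with G = (24, 4) for the leading 1-bit.
double: tangent at (24, 4): λ = (3·24² + 40)/(2·4) ≡ 5/8. 8⁻¹ ≡ 36 (mod 41), so λ ≡ 5·36 ≡ 16.
  x = λ² - 24 - 24 = 256 - 48 ≡ 3; y = λ·(24 - 3) - 4 ≡ 4. → (3, 4)
double: tangent at (3, 4): λ = (3·3² + 40)/(2·4) ≡ 26/8. 8⁻¹ ≡ 36 (mod 41), so λ ≡ 26·36 ≡ 34.
  x = λ² - 3 - 3 = 1156 - 6 ≡ 2; y = λ·(3 - 2) - 4 ≡ 30. → (2, 30)
double: tangent at (2, 30): λ = (3·2² + 40)/(2·30) ≡ 11/19. 19⁻¹ ≡ 13 (mod 41), so λ ≡ 11·13 ≡ 20.
  x = λ² - 2 - 2 = 400 - 4 ≡ 27; y = λ·(2 - 27) - 30 ≡ 3. → (27, 3)
add G: (27, 3) + (24, 4). λ = (4 - 3)/(24 - 27) ≡ 1/38 mod 41. 38⁻¹ ≡ 27 (mod 41), so λ ≡ 27.
  x = λ² - 27 - 24 = 729 - 51 ≡ 22; y = λ·(27 - 22) - 3 ≡ 9. → (22, 9)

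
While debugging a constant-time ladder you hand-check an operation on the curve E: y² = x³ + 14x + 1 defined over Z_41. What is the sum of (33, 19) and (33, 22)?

O

The two points share x = 33 and their y-coordinates satisfy 19 + 22 ≡ 0 (mod 41), so they are inverses. Their sum is O.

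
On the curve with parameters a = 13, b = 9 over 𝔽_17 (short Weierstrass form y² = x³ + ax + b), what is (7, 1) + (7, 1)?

(11, 2)

tangent at (7, 1): λ = (3·7² + 13)/(2·1) ≡ 7/2. 2⁻¹ ≡ 9 (mod 17), so λ ≡ 7·9 ≡ 12.
  x = λ² - 7 - 7 = 144 - 14 ≡ 11; y = λ·(7 - 11) - 1 ≡ 2. → (11, 2)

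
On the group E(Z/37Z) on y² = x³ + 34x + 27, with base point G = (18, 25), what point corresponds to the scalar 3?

(0, 29)

Repeated addition: build up to 3G.
2G: tangent at (18, 25): λ = (3·18² + 34)/(2·25) ≡ 7/13. 13⁻¹ ≡ 20 (mod 37) since 13·20 = 260 ≡ 1, so λ ≡ 7·20 ≡ 29.
  x = λ² - 18 - 18 = 841 - 36 ≡ 28; y = λ·(18 - 28) - 25 ≡ 18. → (28, 18)
3G: (28, 18) + (18, 25). λ = (25 - 18)/(18 - 28) ≡ 7/27 mod 37. 27⁻¹ ≡ 11 (mod 37), so λ ≡ 3.
  x = λ² - 28 - 18 = 9 - 46 ≡ 0; y = λ·(28 - 0) - 18 ≡ 29. → (0, 29)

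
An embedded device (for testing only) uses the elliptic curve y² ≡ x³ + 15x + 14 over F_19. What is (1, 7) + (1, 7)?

(14, 17)

tangent at (1, 7): λ = (3·1² + 15)/(2·7) ≡ 18/14. 14⁻¹ ≡ 15 (mod 19) since 14·15 = 210 ≡ 1, so λ ≡ 18·15 ≡ 4.
  x = λ² - 1 - 1 = 16 - 2 ≡ 14; y = λ·(1 - 14) - 7 ≡ 17. → (14, 17)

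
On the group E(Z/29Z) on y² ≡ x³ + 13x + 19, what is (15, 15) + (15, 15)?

(5, 21)

tangent at (15, 15): λ = (3·15² + 13)/(2·15) ≡ 21/1. 1⁻¹ ≡ 1 (mod 29), so λ ≡ 21·1 ≡ 21.
  x = λ² - 15 - 15 = 441 - 30 ≡ 5; y = λ·(15 - 5) - 15 ≡ 21. → (5, 21)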